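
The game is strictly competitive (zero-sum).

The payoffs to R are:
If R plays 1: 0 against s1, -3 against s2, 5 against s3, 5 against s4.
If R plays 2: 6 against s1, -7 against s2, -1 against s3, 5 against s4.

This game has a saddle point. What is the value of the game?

Row minima: -3, -7 → R's maximin is -3.
Column maxima: 6, -3, 5, 5 → C's minimax is -3.
They coincide at (1, s2), so the value is -3.

-3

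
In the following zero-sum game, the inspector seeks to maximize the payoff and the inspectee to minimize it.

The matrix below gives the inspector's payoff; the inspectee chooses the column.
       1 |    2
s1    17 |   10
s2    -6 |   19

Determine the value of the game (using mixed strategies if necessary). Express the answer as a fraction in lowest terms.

383/32

Row minima are 10 and -6, so the inspector's maximin is 10; column maxima are 17 and 19, so the inspectee's minimax is 17. These differ, so the equilibrium is in mixed strategies.
Let the inspector play s1 with probability p. The inspectee is indifferent when 17p − 6(1−p) = 10p + 19(1−p), giving p = 25/32.
Let the inspectee play 1 with probability q. The inspector is indifferent when 17q + 10(1−q) = −6q + 19(1−q), giving q = 9/32.
The value is 17·(9/32) + (10)·(23/32) = 383/32.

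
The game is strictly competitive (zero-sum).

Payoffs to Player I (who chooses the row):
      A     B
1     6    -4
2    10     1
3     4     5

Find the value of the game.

23/5

Row 1 is strictly dominated by row 2, so Player I never plays it.
The remaining 2×2 game on (2, 3) × (A, B) has no saddle point. Let Player I play 2 with probability p; indifference gives 10p + 4(1−p) = p + 5(1−p), so p = 1/10.
Similarly Player II's optimal q on A is 2/5, and the value is 10·(2/5) + (1)·(3/5) = 23/5.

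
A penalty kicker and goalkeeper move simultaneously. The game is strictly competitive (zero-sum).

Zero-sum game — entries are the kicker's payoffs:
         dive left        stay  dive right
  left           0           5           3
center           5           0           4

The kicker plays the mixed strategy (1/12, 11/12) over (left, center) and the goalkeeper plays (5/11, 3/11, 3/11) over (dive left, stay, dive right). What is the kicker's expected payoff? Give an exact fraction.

431/132

Against (5/11, 3/11, 3/11), each row's expected payoff is left: 24/11; center: 37/11.
Taking the (1/12, 11/12)-weighted average: (1/12)·(24/11) + (11/12)·(37/11) = 431/132.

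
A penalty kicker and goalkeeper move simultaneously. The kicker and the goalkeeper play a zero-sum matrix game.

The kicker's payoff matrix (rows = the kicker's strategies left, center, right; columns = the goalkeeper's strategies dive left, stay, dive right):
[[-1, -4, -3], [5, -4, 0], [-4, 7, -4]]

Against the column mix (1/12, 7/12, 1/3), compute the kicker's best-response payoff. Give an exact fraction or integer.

left: (-1)·(1/12) + (-4)·(7/12) + (-3)·(1/3) = -41/12.
center: (5)·(1/12) + (-4)·(7/12) + (0)·(1/3) = -23/12.
right: (-4)·(1/12) + (7)·(7/12) + (-4)·(1/3) = 29/12.
The best pure response is right with expected payoff 29/12.

29/12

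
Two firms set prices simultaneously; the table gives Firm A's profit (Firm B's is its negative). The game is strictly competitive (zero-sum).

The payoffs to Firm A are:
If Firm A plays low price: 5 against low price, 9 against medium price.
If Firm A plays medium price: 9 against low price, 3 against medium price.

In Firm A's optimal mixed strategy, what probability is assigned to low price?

Row minima are 5 and 3, so Firm A's maximin is 5; column maxima are 9 and 9, so Firm B's minimax is 9. These differ, so the equilibrium is in mixed strategies.
Let Firm A play low price with probability p. Firm B is indifferent when 5p + 9(1−p) = 9p + 3(1−p), giving p = 3/5.

3/5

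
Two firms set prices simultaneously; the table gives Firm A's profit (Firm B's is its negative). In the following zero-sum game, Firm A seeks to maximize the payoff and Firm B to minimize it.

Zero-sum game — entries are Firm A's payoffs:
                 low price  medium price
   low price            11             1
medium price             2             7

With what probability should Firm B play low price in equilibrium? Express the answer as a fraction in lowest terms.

Row minima are 1 and 2, so Firm A's maximin is 2; column maxima are 11 and 7, so Firm B's minimax is 7. These differ, so the equilibrium is in mixed strategies.
Let Firm B play low price with probability q. Firm A is indifferent when 11q + (1−q) = 2q + 7(1−q), giving q = 2/5.

2/5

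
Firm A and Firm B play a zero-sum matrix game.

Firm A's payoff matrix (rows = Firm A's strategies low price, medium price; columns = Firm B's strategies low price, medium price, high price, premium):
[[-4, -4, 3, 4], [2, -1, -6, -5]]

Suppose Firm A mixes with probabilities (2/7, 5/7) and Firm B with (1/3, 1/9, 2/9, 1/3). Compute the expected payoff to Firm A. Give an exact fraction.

Against (1/3, 1/9, 2/9, 1/3), each row's expected payoff is low price: 2/9; medium price: -22/9.
Taking the (2/7, 5/7)-weighted average: (2/7)·(2/9) + (5/7)·(-22/9) = -106/63.

-106/63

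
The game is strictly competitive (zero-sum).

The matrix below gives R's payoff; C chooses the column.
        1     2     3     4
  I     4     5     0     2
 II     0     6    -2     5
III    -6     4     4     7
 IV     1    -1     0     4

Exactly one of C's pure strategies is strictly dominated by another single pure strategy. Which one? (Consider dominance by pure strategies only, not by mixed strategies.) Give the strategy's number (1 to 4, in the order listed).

C prefers columns that give R less. Compare 4 with 3: 0 < 2, -2 < 5, 4 < 7, 0 < 4.
So 3 strictly dominates 4 for C; 4 is strictly dominated.

4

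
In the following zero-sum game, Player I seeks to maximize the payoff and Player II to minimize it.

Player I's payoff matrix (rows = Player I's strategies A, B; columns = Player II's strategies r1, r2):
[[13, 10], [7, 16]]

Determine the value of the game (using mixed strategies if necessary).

23/2

Row minima are 10 and 7, so Player I's maximin is 10; column maxima are 13 and 16, so Player II's minimax is 13. These differ, so the equilibrium is in mixed strategies.
Let Player I play A with probability p. Player II is indifferent when 13p + 7(1−p) = 10p + 16(1−p), giving p = 3/4.
Let Player II play r1 with probability q. Player I is indifferent when 13q + 10(1−q) = 7q + 16(1−q), giving q = 1/2.
The value is 13·(1/2) + (10)·(1/2) = 23/2.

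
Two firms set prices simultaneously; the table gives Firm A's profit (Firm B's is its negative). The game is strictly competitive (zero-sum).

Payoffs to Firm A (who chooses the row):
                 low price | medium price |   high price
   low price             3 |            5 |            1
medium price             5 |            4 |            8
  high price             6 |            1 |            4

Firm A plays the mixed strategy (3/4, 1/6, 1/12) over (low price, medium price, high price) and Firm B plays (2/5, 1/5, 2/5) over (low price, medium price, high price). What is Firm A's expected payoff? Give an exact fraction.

Against (2/5, 1/5, 2/5), each row's expected payoff is low price: 13/5; medium price: 6; high price: 21/5.
Taking the (3/4, 1/6, 1/12)-weighted average: (3/4)·(13/5) + (1/6)·(6) + (1/12)·(21/5) = 33/10.

33/10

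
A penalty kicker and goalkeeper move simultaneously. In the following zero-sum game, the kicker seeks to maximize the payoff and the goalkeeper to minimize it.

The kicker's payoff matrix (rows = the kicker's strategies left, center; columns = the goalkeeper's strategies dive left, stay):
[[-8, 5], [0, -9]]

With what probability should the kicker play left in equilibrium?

9/22

Row minima are -8 and -9, so the kicker's maximin is -8; column maxima are 0 and 5, so the goalkeeper's minimax is 0. These differ, so the equilibrium is in mixed strategies.
Let the kicker play left with probability p. The goalkeeper is indifferent when −8p = 5p − 9(1−p), giving p = 9/22.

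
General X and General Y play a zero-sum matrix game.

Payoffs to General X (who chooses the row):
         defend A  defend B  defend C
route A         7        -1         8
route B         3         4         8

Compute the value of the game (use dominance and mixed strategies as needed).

Column defend C is strictly dominated by defend A for General Y (it gives General X more in every row).
The remaining 2×2 game on (route A, route B) × (defend A, defend B) has no saddle point. Let General X play route A with probability p; indifference gives 7p + 3(1−p) = −p + 4(1−p), so p = 1/9.
Similarly General Y's optimal q on defend A is 5/9, and the value is 7·(5/9) + (-1)·(4/9) = 31/9.

31/9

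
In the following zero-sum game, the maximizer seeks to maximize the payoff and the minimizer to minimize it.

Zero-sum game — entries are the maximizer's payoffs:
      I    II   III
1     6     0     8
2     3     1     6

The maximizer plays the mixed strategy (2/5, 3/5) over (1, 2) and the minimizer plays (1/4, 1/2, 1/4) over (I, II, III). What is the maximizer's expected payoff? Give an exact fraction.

61/20

Against (1/4, 1/2, 1/4), each row's expected payoff is 1: 7/2; 2: 11/4.
Taking the (2/5, 3/5)-weighted average: (2/5)·(7/2) + (3/5)·(11/4) = 61/20.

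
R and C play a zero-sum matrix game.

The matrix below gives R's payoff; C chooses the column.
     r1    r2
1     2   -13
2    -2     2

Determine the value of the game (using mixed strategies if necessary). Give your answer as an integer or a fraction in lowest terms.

-22/19

Row minima are -13 and -2, so R's maximin is -2; column maxima are 2 and 2, so C's minimax is 2. These differ, so the equilibrium is in mixed strategies.
Let R play 1 with probability p. C is indifferent when 2p − 2(1−p) = −13p + 2(1−p), giving p = 4/19.
Let C play r1 with probability q. R is indifferent when 2q − 13(1−q) = −2q + 2(1−q), giving q = 15/19.
The value is 2·(15/19) + (-13)·(4/19) = -22/19.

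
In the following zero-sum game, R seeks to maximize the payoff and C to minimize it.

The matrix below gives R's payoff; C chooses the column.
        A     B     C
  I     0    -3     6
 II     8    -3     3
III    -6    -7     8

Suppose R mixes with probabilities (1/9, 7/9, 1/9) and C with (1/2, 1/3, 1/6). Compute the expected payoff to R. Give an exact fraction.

41/18

Against (1/2, 1/3, 1/6), each row's expected payoff is I: 0; II: 7/2; III: -4.
Taking the (1/9, 7/9, 1/9)-weighted average: (1/9)·(0) + (7/9)·(7/2) + (1/9)·(-4) = 41/18.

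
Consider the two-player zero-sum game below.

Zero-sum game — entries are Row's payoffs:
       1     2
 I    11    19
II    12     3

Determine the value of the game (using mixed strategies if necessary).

195/17

Row minima are 11 and 3, so Row's maximin is 11; column maxima are 12 and 19, so Column's minimax is 12. These differ, so the equilibrium is in mixed strategies.
Let Row play I with probability p. Column is indifferent when 11p + 12(1−p) = 19p + 3(1−p), giving p = 9/17.
Let Column play 1 with probability q. Row is indifferent when 11q + 19(1−q) = 12q + 3(1−q), giving q = 16/17.
The value is 11·(16/17) + (19)·(1/17) = 195/17.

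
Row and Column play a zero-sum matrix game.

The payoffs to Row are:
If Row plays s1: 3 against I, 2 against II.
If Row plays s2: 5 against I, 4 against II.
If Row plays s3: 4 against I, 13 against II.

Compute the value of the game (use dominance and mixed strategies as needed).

49/10

Row s1 is strictly dominated by row s2, so Row never plays it.
The remaining 2×2 game on (s2, s3) × (I, II) has no saddle point. Let Row play s2 with probability p; indifference gives 5p + 4(1−p) = 4p + 13(1−p), so p = 9/10.
Similarly Column's optimal q on I is 9/10, and the value is 5·(9/10) + (4)·(1/10) = 49/10.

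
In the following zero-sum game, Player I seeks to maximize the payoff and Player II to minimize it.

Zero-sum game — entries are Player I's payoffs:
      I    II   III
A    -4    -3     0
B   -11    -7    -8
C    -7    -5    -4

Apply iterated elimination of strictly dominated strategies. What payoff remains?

-4

Column III is strictly dominated by I for Player II (-4<0, -11<-8, -7<-4); eliminate III.
Column II is strictly dominated by I for Player II (-4<-3, -11<-7, -7<-5); eliminate II.
Row B is strictly dominated by row A (-4>-11); eliminate B.
Row C is strictly dominated by row A (-4>-7); eliminate C.
Only (A, I) remains, with payoff -4.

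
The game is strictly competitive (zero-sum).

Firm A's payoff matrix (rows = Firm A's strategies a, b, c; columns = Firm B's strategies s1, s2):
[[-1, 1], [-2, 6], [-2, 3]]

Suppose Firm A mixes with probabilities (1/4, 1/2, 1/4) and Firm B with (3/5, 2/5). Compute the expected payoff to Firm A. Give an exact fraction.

Against (3/5, 2/5), each row's expected payoff is a: -1/5; b: 6/5; c: 0.
Taking the (1/4, 1/2, 1/4)-weighted average: (1/4)·(-1/5) + (1/2)·(6/5) + (1/4)·(0) = 11/20.

11/20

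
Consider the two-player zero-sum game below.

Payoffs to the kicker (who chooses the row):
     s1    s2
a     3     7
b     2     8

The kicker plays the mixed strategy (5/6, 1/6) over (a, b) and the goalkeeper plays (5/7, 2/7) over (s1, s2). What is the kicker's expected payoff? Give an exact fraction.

57/14

Against (5/7, 2/7), each row's expected payoff is a: 29/7; b: 26/7.
Taking the (5/6, 1/6)-weighted average: (5/6)·(29/7) + (1/6)·(26/7) = 57/14.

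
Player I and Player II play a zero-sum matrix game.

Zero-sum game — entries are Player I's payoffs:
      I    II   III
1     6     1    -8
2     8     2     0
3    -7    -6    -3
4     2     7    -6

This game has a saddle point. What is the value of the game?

Row minima: -8, 0, -7, -6 → Player I's maximin is 0.
Column maxima: 8, 7, 0 → Player II's minimax is 0.
They coincide at (2, III), so the value is 0.

0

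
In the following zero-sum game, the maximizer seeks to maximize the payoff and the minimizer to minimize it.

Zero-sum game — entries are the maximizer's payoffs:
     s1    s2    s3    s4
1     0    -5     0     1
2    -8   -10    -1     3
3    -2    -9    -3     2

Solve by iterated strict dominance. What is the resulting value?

-5

Column s3 is strictly dominated by s2 for the minimizer (-5<0, -10<-1, -9<-3); eliminate s3.
Column s4 is strictly dominated by s1 for the minimizer (0<1, -8<3, -2<2); eliminate s4.
Row 2 is strictly dominated by row 1 (0>-8, -5>-10); eliminate 2.
Column s1 is strictly dominated by s2 for the minimizer (-5<0, -9<-2); eliminate s1.
Row 3 is strictly dominated by row 1 (-5>-9); eliminate 3.
Only (1, s2) remains, with payoff -5.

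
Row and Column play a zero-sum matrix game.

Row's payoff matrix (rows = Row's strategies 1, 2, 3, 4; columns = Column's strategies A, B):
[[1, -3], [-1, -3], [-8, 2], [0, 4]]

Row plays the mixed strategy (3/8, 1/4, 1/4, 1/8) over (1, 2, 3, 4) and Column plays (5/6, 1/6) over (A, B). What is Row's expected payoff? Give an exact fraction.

-41/24

Against (5/6, 1/6), each row's expected payoff is 1: 1/3; 2: -4/3; 3: -19/3; 4: 2/3.
Taking the (3/8, 1/4, 1/4, 1/8)-weighted average: (3/8)·(1/3) + (1/4)·(-4/3) + (1/4)·(-19/3) + (1/8)·(2/3) = -41/24.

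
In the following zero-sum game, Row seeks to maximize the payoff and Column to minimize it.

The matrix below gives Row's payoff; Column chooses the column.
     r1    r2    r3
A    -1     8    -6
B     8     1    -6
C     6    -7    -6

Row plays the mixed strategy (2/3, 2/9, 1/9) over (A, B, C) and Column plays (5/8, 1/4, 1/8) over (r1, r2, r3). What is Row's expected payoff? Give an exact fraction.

14/9

Against (5/8, 1/4, 1/8), each row's expected payoff is A: 5/8; B: 9/2; C: 5/4.
Taking the (2/3, 2/9, 1/9)-weighted average: (2/3)·(5/8) + (2/9)·(9/2) + (1/9)·(5/4) = 14/9.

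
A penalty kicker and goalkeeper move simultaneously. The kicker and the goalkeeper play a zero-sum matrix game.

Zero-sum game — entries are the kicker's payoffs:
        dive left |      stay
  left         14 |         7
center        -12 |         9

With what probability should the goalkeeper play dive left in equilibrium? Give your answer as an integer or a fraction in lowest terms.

1/14

Row minima are 7 and -12, so the kicker's maximin is 7; column maxima are 14 and 9, so the goalkeeper's minimax is 9. These differ, so the equilibrium is in mixed strategies.
Let the goalkeeper play dive left with probability q. The kicker is indifferent when 14q + 7(1−q) = −12q + 9(1−q), giving q = 1/14.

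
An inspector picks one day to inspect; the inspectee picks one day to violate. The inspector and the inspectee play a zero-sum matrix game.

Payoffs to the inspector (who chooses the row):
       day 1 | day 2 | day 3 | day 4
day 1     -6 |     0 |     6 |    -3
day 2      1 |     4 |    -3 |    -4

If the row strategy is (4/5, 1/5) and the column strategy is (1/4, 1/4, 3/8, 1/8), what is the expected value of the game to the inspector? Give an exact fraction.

9/40

Against (1/4, 1/4, 3/8, 1/8), each row's expected payoff is day 1: 3/8; day 2: -3/8.
Taking the (4/5, 1/5)-weighted average: (4/5)·(3/8) + (1/5)·(-3/8) = 9/40.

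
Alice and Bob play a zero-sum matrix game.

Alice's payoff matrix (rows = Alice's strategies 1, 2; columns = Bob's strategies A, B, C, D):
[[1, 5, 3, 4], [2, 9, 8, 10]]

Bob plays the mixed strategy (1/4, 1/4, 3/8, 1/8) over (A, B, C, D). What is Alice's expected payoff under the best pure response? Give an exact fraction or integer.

7

1: (1)·(1/4) + (5)·(1/4) + (3)·(3/8) + (4)·(1/8) = 25/8.
2: (2)·(1/4) + (9)·(1/4) + (8)·(3/8) + (10)·(1/8) = 7.
The best pure response is 2 with expected payoff 7.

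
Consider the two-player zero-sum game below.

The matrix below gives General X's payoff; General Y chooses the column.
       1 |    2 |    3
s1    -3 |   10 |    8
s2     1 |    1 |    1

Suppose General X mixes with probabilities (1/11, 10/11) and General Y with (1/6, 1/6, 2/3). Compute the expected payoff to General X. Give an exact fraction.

3/2

Against (1/6, 1/6, 2/3), each row's expected payoff is s1: 13/2; s2: 1.
Taking the (1/11, 10/11)-weighted average: (1/11)·(13/2) + (10/11)·(1) = 3/2.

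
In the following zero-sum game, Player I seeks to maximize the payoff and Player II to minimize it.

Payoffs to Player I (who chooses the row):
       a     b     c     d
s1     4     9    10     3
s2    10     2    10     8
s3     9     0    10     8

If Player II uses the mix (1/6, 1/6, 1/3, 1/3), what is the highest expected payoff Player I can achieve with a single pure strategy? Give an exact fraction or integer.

8

s1: (4)·(1/6) + (9)·(1/6) + (10)·(1/3) + (3)·(1/3) = 13/2.
s2: (10)·(1/6) + (2)·(1/6) + (10)·(1/3) + (8)·(1/3) = 8.
s3: (9)·(1/6) + (0)·(1/6) + (10)·(1/3) + (8)·(1/3) = 15/2.
The best pure response is s2 with expected payoff 8.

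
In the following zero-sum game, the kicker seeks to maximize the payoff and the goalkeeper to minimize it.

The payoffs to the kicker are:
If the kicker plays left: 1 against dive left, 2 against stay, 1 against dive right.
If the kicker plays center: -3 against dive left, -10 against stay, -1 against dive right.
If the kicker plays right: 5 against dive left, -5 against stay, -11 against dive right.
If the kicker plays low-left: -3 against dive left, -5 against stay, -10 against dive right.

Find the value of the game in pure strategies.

1

Row minima: 1, -10, -11, -10 → the kicker's maximin is 1.
Column maxima: 5, 2, 1 → the goalkeeper's minimax is 1.
They coincide at (left, dive right), so the value is 1.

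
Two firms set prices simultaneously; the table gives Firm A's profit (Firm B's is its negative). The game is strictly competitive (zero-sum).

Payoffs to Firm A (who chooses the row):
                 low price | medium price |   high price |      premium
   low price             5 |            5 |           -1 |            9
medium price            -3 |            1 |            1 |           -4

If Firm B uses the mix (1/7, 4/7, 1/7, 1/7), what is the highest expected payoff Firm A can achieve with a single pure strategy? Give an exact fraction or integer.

low price: (5)·(1/7) + (5)·(4/7) + (-1)·(1/7) + (9)·(1/7) = 33/7.
medium price: (-3)·(1/7) + (1)·(4/7) + (1)·(1/7) + (-4)·(1/7) = -2/7.
The best pure response is low price with expected payoff 33/7.

33/7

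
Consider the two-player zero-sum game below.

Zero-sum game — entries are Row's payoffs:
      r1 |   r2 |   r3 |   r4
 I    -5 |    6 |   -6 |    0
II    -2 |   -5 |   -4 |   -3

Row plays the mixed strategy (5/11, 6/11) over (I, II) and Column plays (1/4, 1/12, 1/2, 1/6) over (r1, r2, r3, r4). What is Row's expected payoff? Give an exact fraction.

Against (1/4, 1/12, 1/2, 1/6), each row's expected payoff is I: -15/4; II: -41/12.
Taking the (5/11, 6/11)-weighted average: (5/11)·(-15/4) + (6/11)·(-41/12) = -157/44.

-157/44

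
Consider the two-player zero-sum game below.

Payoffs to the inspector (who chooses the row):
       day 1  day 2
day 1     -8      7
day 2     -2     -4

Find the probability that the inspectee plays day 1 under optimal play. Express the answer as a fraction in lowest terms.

Row minima are -8 and -4, so the inspector's maximin is -4; column maxima are -2 and 7, so the inspectee's minimax is -2. These differ, so the equilibrium is in mixed strategies.
Let the inspectee play day 1 with probability q. The inspector is indifferent when −8q + 7(1−q) = −2q − 4(1−q), giving q = 11/17.

11/17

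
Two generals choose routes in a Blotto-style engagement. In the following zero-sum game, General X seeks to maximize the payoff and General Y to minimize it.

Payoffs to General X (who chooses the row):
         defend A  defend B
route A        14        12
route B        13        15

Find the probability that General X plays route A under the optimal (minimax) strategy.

Row minima are 12 and 13, so General X's maximin is 13; column maxima are 14 and 15, so General Y's minimax is 14. These differ, so the equilibrium is in mixed strategies.
Let General X play route A with probability p. General Y is indifferent when 14p + 13(1−p) = 12p + 15(1−p), giving p = 1/2.

1/2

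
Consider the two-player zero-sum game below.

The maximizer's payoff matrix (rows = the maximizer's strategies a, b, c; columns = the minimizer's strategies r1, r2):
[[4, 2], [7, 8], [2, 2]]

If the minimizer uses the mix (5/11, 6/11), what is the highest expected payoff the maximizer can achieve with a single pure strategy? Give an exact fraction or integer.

a: (4)·(5/11) + (2)·(6/11) = 32/11.
b: (7)·(5/11) + (8)·(6/11) = 83/11.
c: (2)·(5/11) + (2)·(6/11) = 2.
The best pure response is b with expected payoff 83/11.

83/11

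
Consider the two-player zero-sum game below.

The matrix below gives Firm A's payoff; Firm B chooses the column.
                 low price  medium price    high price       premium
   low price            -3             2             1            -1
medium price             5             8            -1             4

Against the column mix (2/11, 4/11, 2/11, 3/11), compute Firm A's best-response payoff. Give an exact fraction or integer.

low price: (-3)·(2/11) + (2)·(4/11) + (1)·(2/11) + (-1)·(3/11) = 1/11.
medium price: (5)·(2/11) + (8)·(4/11) + (-1)·(2/11) + (4)·(3/11) = 52/11.
The best pure response is medium price with expected payoff 52/11.

52/11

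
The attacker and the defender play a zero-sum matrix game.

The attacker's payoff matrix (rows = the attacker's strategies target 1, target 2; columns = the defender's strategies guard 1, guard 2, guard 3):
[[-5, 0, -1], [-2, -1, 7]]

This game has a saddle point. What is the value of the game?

Row minima: -5, -2 → the attacker's maximin is -2.
Column maxima: -2, 0, 7 → the defender's minimax is -2.
They coincide at (target 2, guard 1), so the value is -2.

-2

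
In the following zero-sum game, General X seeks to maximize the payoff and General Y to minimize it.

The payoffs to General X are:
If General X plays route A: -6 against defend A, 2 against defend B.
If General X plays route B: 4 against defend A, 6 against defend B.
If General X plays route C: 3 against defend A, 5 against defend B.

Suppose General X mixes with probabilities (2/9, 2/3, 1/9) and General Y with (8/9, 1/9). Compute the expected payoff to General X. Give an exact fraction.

Against (8/9, 1/9), each row's expected payoff is route A: -46/9; route B: 38/9; route C: 29/9.
Taking the (2/9, 2/3, 1/9)-weighted average: (2/9)·(-46/9) + (2/3)·(38/9) + (1/9)·(29/9) = 55/27.

55/27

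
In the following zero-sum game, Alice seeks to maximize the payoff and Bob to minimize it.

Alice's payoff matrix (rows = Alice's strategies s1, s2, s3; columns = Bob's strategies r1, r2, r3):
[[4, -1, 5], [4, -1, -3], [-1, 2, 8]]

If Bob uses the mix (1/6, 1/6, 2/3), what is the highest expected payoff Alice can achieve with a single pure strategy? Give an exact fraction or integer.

s1: (4)·(1/6) + (-1)·(1/6) + (5)·(2/3) = 23/6.
s2: (4)·(1/6) + (-1)·(1/6) + (-3)·(2/3) = -3/2.
s3: (-1)·(1/6) + (2)·(1/6) + (8)·(2/3) = 11/2.
The best pure response is s3 with expected payoff 11/2.

11/2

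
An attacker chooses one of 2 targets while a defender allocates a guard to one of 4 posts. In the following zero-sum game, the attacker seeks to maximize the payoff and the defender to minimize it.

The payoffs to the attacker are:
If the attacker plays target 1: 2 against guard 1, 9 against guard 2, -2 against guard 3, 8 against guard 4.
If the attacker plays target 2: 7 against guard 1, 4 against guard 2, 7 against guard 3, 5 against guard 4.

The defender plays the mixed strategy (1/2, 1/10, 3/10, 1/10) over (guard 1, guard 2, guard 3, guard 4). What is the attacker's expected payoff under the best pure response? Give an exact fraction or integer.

13/2

target 1: (2)·(1/2) + (9)·(1/10) + (-2)·(3/10) + (8)·(1/10) = 21/10.
target 2: (7)·(1/2) + (4)·(1/10) + (7)·(3/10) + (5)·(1/10) = 13/2.
The best pure response is target 2 with expected payoff 13/2.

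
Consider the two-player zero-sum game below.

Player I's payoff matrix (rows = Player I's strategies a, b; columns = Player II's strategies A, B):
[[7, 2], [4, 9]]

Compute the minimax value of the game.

Row minima are 2 and 4, so Player I's maximin is 4; column maxima are 7 and 9, so Player II's minimax is 7. These differ, so the equilibrium is in mixed strategies.
Let Player I play a with probability p. Player II is indifferent when 7p + 4(1−p) = 2p + 9(1−p), giving p = 1/2.
Let Player II play A with probability q. Player I is indifferent when 7q + 2(1−q) = 4q + 9(1−q), giving q = 7/10.
The value is 7·(7/10) + (2)·(3/10) = 11/2.

11/2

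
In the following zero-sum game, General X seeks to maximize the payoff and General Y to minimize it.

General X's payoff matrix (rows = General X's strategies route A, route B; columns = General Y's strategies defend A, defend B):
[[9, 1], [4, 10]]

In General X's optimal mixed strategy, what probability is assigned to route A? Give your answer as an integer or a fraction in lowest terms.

3/7

Row minima are 1 and 4, so General X's maximin is 4; column maxima are 9 and 10, so General Y's minimax is 9. These differ, so the equilibrium is in mixed strategies.
Let General X play route A with probability p. General Y is indifferent when 9p + 4(1−p) = p + 10(1−p), giving p = 3/7.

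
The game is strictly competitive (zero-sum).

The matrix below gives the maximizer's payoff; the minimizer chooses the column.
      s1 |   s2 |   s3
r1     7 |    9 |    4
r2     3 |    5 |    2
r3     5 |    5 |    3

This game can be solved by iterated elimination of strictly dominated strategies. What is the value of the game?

Column s1 is strictly dominated by s3 for the minimizer (4<7, 2<3, 3<5); eliminate s1.
Column s2 is strictly dominated by s3 for the minimizer (4<9, 2<5, 3<5); eliminate s2.
Row r2 is strictly dominated by row r1 (4>2); eliminate r2.
Row r3 is strictly dominated by row r1 (4>3); eliminate r3.
Only (r1, s3) remains, with payoff 4.

4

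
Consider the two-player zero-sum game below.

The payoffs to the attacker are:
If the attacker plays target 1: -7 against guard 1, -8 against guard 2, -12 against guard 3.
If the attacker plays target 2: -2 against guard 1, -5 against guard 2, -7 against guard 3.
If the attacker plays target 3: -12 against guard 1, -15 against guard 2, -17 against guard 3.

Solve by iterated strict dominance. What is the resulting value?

-7

Row target 3 is strictly dominated by row target 1 (-7>-12, -8>-15, -12>-17); eliminate target 3.
Row target 1 is strictly dominated by row target 2 (-2>-7, -5>-8, -7>-12); eliminate target 1.
Column guard 2 is strictly dominated by guard 3 for the defender (-7<-5); eliminate guard 2.
Column guard 1 is strictly dominated by guard 3 for the defender (-7<-2); eliminate guard 1.
Only (target 2, guard 3) remains, with payoff -7.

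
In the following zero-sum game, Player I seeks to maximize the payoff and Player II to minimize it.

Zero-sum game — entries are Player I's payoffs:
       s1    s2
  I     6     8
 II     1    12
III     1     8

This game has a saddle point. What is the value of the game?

Row minima: 6, 1, 1 → Player I's maximin is 6.
Column maxima: 6, 12 → Player II's minimax is 6.
They coincide at (I, s1), so the value is 6.

6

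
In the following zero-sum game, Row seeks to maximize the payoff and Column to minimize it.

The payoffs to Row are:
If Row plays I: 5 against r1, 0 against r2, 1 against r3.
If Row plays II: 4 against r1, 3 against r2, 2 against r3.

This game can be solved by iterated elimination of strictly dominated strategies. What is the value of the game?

2

Column r1 is strictly dominated by r2 for Column (0<5, 3<4); eliminate r1.
Row I is strictly dominated by row II (3>0, 2>1); eliminate I.
Column r2 is strictly dominated by r3 for Column (2<3); eliminate r2.
Only (II, r3) remains, with payoff 2.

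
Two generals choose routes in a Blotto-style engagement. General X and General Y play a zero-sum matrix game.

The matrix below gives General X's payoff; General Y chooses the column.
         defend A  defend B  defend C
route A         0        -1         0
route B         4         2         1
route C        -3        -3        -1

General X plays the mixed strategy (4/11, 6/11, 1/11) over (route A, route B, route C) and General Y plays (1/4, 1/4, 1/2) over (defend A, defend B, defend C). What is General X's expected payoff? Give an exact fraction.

Against (1/4, 1/4, 1/2), each row's expected payoff is route A: -1/4; route B: 2; route C: -2.
Taking the (4/11, 6/11, 1/11)-weighted average: (4/11)·(-1/4) + (6/11)·(2) + (1/11)·(-2) = 9/11.

9/11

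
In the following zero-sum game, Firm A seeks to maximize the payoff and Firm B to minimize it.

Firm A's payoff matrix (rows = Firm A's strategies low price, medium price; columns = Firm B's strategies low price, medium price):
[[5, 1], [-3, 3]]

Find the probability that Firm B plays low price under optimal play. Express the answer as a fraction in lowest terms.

1/5

Row minima are 1 and -3, so Firm A's maximin is 1; column maxima are 5 and 3, so Firm B's minimax is 3. These differ, so the equilibrium is in mixed strategies.
Let Firm B play low price with probability q. Firm A is indifferent when 5q + (1−q) = −3q + 3(1−q), giving q = 1/5.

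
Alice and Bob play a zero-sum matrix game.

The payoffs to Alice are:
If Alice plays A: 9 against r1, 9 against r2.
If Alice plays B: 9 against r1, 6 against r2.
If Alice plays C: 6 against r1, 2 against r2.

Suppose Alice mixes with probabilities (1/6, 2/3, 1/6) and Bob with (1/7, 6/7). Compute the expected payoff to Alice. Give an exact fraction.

Against (1/7, 6/7), each row's expected payoff is A: 9; B: 45/7; C: 18/7.
Taking the (1/6, 2/3, 1/6)-weighted average: (1/6)·(9) + (2/3)·(45/7) + (1/6)·(18/7) = 87/14.

87/14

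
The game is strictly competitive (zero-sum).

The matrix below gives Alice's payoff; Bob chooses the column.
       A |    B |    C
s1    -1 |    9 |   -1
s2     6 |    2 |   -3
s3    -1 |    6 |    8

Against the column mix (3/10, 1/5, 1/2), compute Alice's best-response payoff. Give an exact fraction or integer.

s1: (-1)·(3/10) + (9)·(1/5) + (-1)·(1/2) = 1.
s2: (6)·(3/10) + (2)·(1/5) + (-3)·(1/2) = 7/10.
s3: (-1)·(3/10) + (6)·(1/5) + (8)·(1/2) = 49/10.
The best pure response is s3 with expected payoff 49/10.

49/10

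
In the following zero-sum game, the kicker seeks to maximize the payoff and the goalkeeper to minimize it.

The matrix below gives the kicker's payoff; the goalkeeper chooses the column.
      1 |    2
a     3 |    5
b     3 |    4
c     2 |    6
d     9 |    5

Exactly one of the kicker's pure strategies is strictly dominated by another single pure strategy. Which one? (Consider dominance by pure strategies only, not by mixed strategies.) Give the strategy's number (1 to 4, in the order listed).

2

Compare b with d: 9 > 3, 5 > 4.
So d strictly dominates b for the kicker; b is strictly dominated.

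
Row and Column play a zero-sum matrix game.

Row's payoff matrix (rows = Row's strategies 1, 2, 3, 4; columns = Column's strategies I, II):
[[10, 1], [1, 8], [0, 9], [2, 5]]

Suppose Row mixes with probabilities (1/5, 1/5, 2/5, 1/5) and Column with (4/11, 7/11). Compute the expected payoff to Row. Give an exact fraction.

276/55

Against (4/11, 7/11), each row's expected payoff is 1: 47/11; 2: 60/11; 3: 63/11; 4: 43/11.
Taking the (1/5, 1/5, 2/5, 1/5)-weighted average: (1/5)·(47/11) + (1/5)·(60/11) + (2/5)·(63/11) + (1/5)·(43/11) = 276/55.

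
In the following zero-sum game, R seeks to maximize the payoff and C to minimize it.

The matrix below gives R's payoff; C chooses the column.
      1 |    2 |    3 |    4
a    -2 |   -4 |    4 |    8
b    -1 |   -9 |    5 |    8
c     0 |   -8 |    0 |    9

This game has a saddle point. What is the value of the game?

-4

Row minima: -4, -9, -8 → R's maximin is -4.
Column maxima: 0, -4, 5, 9 → C's minimax is -4.
They coincide at (a, 2), so the value is -4.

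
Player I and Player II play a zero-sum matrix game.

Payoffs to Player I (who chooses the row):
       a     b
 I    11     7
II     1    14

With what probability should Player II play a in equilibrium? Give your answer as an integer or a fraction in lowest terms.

Row minima are 7 and 1, so Player I's maximin is 7; column maxima are 11 and 14, so Player II's minimax is 11. These differ, so the equilibrium is in mixed strategies.
Let Player II play a with probability q. Player I is indifferent when 11q + 7(1−q) = q + 14(1−q), giving q = 7/17.

7/17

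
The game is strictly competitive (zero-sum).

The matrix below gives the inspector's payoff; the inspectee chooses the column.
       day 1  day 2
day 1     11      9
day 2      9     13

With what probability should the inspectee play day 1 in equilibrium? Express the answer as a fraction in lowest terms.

Row minima are 9 and 9, so the inspector's maximin is 9; column maxima are 11 and 13, so the inspectee's minimax is 11. These differ, so the equilibrium is in mixed strategies.
Let the inspectee play day 1 with probability q. The inspector is indifferent when 11q + 9(1−q) = 9q + 13(1−q), giving q = 2/3.

2/3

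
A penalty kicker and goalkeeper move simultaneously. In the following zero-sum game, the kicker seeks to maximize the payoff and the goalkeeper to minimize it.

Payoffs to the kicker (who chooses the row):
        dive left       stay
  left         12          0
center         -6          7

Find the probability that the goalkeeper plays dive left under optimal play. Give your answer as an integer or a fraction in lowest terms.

7/25

Row minima are 0 and -6, so the kicker's maximin is 0; column maxima are 12 and 7, so the goalkeeper's minimax is 7. These differ, so the equilibrium is in mixed strategies.
Let the goalkeeper play dive left with probability q. The kicker is indifferent when 12q = −6q + 7(1−q), giving q = 7/25.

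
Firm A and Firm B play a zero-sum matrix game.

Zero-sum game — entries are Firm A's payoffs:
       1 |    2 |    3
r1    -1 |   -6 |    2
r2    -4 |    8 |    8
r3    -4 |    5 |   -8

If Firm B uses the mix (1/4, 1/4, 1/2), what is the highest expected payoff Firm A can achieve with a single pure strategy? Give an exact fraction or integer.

r1: (-1)·(1/4) + (-6)·(1/4) + (2)·(1/2) = -3/4.
r2: (-4)·(1/4) + (8)·(1/4) + (8)·(1/2) = 5.
r3: (-4)·(1/4) + (5)·(1/4) + (-8)·(1/2) = -15/4.
The best pure response is r2 with expected payoff 5.

5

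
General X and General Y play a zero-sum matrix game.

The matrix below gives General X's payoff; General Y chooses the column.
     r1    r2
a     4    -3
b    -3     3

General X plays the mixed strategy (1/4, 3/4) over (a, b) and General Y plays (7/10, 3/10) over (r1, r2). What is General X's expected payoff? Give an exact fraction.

-17/40

Against (7/10, 3/10), each row's expected payoff is a: 19/10; b: -6/5.
Taking the (1/4, 3/4)-weighted average: (1/4)·(19/10) + (3/4)·(-6/5) = -17/40.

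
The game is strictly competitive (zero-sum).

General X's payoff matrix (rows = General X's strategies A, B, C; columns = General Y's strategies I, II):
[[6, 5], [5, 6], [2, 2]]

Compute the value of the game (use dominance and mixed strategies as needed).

11/2

Row C is strictly dominated by row A, so General X never plays it.
The remaining 2×2 game on (A, B) × (I, II) has no saddle point. Let General X play A with probability p; indifference gives 6p + 5(1−p) = 5p + 6(1−p), so p = 1/2.
Similarly General Y's optimal q on I is 1/2, and the value is 6·(1/2) + (5)·(1/2) = 11/2.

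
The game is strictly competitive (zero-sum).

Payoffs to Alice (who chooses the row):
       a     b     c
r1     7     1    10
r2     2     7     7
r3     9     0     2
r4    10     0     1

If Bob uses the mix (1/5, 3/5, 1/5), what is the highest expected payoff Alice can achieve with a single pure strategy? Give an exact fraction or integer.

6

r1: (7)·(1/5) + (1)·(3/5) + (10)·(1/5) = 4.
r2: (2)·(1/5) + (7)·(3/5) + (7)·(1/5) = 6.
r3: (9)·(1/5) + (0)·(3/5) + (2)·(1/5) = 11/5.
r4: (10)·(1/5) + (0)·(3/5) + (1)·(1/5) = 11/5.
The best pure response is r2 with expected payoff 6.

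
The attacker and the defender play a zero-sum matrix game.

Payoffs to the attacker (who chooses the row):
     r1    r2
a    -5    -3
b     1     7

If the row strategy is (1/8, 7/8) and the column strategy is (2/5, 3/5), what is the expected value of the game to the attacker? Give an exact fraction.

Against (2/5, 3/5), each row's expected payoff is a: -19/5; b: 23/5.
Taking the (1/8, 7/8)-weighted average: (1/8)·(-19/5) + (7/8)·(23/5) = 71/20.

71/20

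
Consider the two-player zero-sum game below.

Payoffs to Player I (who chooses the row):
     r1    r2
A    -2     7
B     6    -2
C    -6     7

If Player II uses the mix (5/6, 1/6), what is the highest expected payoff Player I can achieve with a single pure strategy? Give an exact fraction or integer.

14/3

A: (-2)·(5/6) + (7)·(1/6) = -1/2.
B: (6)·(5/6) + (-2)·(1/6) = 14/3.
C: (-6)·(5/6) + (7)·(1/6) = -23/6.
The best pure response is B with expected payoff 14/3.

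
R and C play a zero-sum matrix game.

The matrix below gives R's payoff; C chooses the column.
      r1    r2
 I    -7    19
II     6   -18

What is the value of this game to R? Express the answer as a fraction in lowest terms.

Row minima are -7 and -18, so R's maximin is -7; column maxima are 6 and 19, so C's minimax is 6. These differ, so the equilibrium is in mixed strategies.
Let R play I with probability p. C is indifferent when −7p + 6(1−p) = 19p − 18(1−p), giving p = 12/25.
Let C play r1 with probability q. R is indifferent when −7q + 19(1−q) = 6q − 18(1−q), giving q = 37/50.
The value is -7·(37/50) + (19)·(13/50) = -6/25.

-6/25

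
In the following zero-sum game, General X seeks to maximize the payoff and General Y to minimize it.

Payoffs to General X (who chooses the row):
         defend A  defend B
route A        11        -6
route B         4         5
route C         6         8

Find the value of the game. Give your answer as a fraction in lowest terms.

Row route B is strictly dominated by row route C, so General X never plays it.
The remaining 2×2 game on (route A, route C) × (defend A, defend B) has no saddle point. Let General X play route A with probability p; indifference gives 11p + 6(1−p) = −6p + 8(1−p), so p = 2/19.
Similarly General Y's optimal q on defend A is 14/19, and the value is 11·(14/19) + (-6)·(5/19) = 124/19.

124/19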